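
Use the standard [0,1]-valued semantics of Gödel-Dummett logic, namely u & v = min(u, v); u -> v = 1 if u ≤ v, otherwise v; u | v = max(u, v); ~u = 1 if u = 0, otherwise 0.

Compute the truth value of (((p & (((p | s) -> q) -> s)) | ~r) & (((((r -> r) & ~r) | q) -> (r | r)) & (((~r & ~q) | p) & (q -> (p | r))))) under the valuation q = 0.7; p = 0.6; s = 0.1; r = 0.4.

(p | s) = max(0.6, 0.1) = 0.6
((p | s) -> q): 0.6 ≤ 0.7, so result = 1
(((p | s) -> q) -> s): 1 > 0.1, so result = 0.1
(p & (((p | s) -> q) -> s)) = min(0.6, 0.1) = 0.1
~r: Gödel ¬ of 0.4 = 0 (operand ≠ 0)
((p & (((p | s) -> q) -> s)) | ~r) = max(0.1, 0) = 0.1
(r -> r): 0.4 ≤ 0.4, so result = 1
~r: Gödel ¬ of 0.4 = 0 (operand ≠ 0)
((r -> r) & ~r) = min(1, 0) = 0
(((r -> r) & ~r) | q) = max(0, 0.7) = 0.7
(r | r) = max(0.4, 0.4) = 0.4
((((r -> r) & ~r) | q) -> (r | r)): 0.7 > 0.4, so result = 0.4
~r: Gödel ¬ of 0.4 = 0 (operand ≠ 0)
~q: Gödel ¬ of 0.7 = 0 (operand ≠ 0)
(~r & ~q) = min(0, 0) = 0
((~r & ~q) | p) = max(0, 0.6) = 0.6
(p | r) = max(0.6, 0.4) = 0.6
(q -> (p | r)): 0.7 > 0.6, so result = 0.6
(((~r & ~q) | p) & (q -> (p | r))) = min(0.6, 0.6) = 0.6
(((((r -> r) & ~r) | q) -> (r | r)) & (((~r & ~q) | p) & (q -> (p | r)))) = min(0.4, 0.6) = 0.4
(((p & (((p | s) -> q) -> s)) | ~r) & (((((r -> r) & ~r) | q) -> (r | r)) & (((~r & ~q) | p) & (q -> (p | r))))) = min(0.1, 0.4) = 0.1

0.10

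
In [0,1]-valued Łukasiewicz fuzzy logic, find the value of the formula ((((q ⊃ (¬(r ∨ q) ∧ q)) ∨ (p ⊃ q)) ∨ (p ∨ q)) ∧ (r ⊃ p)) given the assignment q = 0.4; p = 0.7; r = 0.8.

(r ∨ q) = max(0.8, 0.4) = 0.8
¬(r ∨ q): Łukasiewicz ¬ gives 1 − 0.8 = 0.2
(¬(r ∨ q) ∧ q) = min(0.2, 0.4) = 0.2
(q ⊃ (¬(r ∨ q) ∧ q)): min(1, 1 − 0.4 + 0.2) = 0.8
(p ⊃ q): min(1, 1 − 0.7 + 0.4) = 0.7
((q ⊃ (¬(r ∨ q) ∧ q)) ∨ (p ⊃ q)) = max(0.8, 0.7) = 0.8
(p ∨ q) = max(0.7, 0.4) = 0.7
(((q ⊃ (¬(r ∨ q) ∧ q)) ∨ (p ⊃ q)) ∨ (p ∨ q)) = max(0.8, 0.7) = 0.8
(r ⊃ p): min(1, 1 − 0.8 + 0.7) = 0.9
((((q ⊃ (¬(r ∨ q) ∧ q)) ∨ (p ⊃ q)) ∨ (p ∨ q)) ∧ (r ⊃ p)) = min(0.8, 0.9) = 0.8

0.80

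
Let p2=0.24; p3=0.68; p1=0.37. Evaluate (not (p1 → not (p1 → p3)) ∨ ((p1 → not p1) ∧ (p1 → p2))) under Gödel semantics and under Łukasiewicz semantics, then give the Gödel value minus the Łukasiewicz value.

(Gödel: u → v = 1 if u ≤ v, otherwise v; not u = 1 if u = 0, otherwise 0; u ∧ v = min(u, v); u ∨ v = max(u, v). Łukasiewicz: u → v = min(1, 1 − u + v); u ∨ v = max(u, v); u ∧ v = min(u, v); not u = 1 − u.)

0.13

Gödel evaluation:
  (p1 → p3): 0.37 ≤ 0.68, so result = 1
  not (p1 → p3): Gödel ¬ of 1 = 0 (operand ≠ 0)
  (p1 → not (p1 → p3)): 0.37 > 0, so result = 0
  not (p1 → not (p1 → p3)): Gödel ¬ of 0 = 1 (operand is 0)
  not p1: Gödel ¬ of 0.37 = 0 (operand ≠ 0)
  (p1 → not p1): 0.37 > 0, so result = 0
  (p1 → p2): 0.37 > 0.24, so result = 0.24
  ((p1 → not p1) ∧ (p1 → p2)) = min(0, 0.24) = 0
  (not (p1 → not (p1 → p3)) ∨ ((p1 → not p1) ∧ (p1 → p2))) = max(1, 0) = 1
  Gödel value = 1
Łukasiewicz evaluation:
  (p1 → p3): min(1, 1 − 0.37 + 0.68) = 1
  not (p1 → p3): Łukasiewicz ¬ gives 1 − 1 = 0
  (p1 → not (p1 → p3)): min(1, 1 − 0.37 + 0) = 0.63
  not (p1 → not (p1 → p3)): Łukasiewicz ¬ gives 1 − 0.63 = 0.37
  not p1: Łukasiewicz ¬ gives 1 − 0.37 = 0.63
  (p1 → not p1): min(1, 1 − 0.37 + 0.63) = 1
  (p1 → p2): min(1, 1 − 0.37 + 0.24) = 0.87
  ((p1 → not p1) ∧ (p1 → p2)) = min(1, 0.87) = 0.87
  (not (p1 → not (p1 → p3)) ∨ ((p1 → not p1) ∧ (p1 → p2))) = max(0.37, 0.87) = 0.87
  Łukasiewicz value = 0.87
Difference: 1 − 0.87 = 0.13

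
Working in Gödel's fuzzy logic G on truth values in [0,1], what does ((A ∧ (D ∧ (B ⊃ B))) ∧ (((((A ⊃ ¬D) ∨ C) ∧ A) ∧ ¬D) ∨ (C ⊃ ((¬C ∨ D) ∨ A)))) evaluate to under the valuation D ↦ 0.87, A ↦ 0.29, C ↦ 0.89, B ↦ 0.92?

(B ⊃ B): 0.92 ≤ 0.92, so result = 1
(D ∧ (B ⊃ B)) = min(0.87, 1) = 0.87
(A ∧ (D ∧ (B ⊃ B))) = min(0.29, 0.87) = 0.29
¬D: Gödel ¬ of 0.87 = 0 (operand ≠ 0)
(A ⊃ ¬D): 0.29 > 0, so result = 0
((A ⊃ ¬D) ∨ C) = max(0, 0.89) = 0.89
(((A ⊃ ¬D) ∨ C) ∧ A) = min(0.89, 0.29) = 0.29
¬D: Gödel ¬ of 0.87 = 0 (operand ≠ 0)
((((A ⊃ ¬D) ∨ C) ∧ A) ∧ ¬D) = min(0.29, 0) = 0
¬C: Gödel ¬ of 0.89 = 0 (operand ≠ 0)
(¬C ∨ D) = max(0, 0.87) = 0.87
((¬C ∨ D) ∨ A) = max(0.87, 0.29) = 0.87
(C ⊃ ((¬C ∨ D) ∨ A)): 0.89 > 0.87, so result = 0.87
(((((A ⊃ ¬D) ∨ C) ∧ A) ∧ ¬D) ∨ (C ⊃ ((¬C ∨ D) ∨ A))) = max(0, 0.87) = 0.87
((A ∧ (D ∧ (B ⊃ B))) ∧ (((((A ⊃ ¬D) ∨ C) ∧ A) ∧ ¬D) ∨ (C ⊃ ((¬C ∨ D) ∨ A)))) = min(0.29, 0.87) = 0.29

0.29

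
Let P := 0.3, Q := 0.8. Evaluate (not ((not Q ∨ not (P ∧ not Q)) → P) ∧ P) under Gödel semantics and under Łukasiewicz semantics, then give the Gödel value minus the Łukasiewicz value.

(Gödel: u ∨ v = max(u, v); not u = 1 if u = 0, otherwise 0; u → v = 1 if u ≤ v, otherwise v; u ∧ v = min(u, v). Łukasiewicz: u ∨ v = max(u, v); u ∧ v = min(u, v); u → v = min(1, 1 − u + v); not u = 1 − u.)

-0.30

Gödel evaluation:
  not Q: Gödel ¬ of 0.8 = 0 (operand ≠ 0)
  not Q: Gödel ¬ of 0.8 = 0 (operand ≠ 0)
  (P ∧ not Q) = min(0.3, 0) = 0
  not (P ∧ not Q): Gödel ¬ of 0 = 1 (operand is 0)
  (not Q ∨ not (P ∧ not Q)) = max(0, 1) = 1
  ((not Q ∨ not (P ∧ not Q)) → P): 1 > 0.3, so result = 0.3
  not ((not Q ∨ not (P ∧ not Q)) → P): Gödel ¬ of 0.3 = 0 (operand ≠ 0)
  (not ((not Q ∨ not (P ∧ not Q)) → P) ∧ P) = min(0, 0.3) = 0
  Gödel value = 0
Łukasiewicz evaluation:
  not Q: Łukasiewicz ¬ gives 1 − 0.8 = 0.2
  not Q: Łukasiewicz ¬ gives 1 − 0.8 = 0.2
  (P ∧ not Q) = min(0.3, 0.2) = 0.2
  not (P ∧ not Q): Łukasiewicz ¬ gives 1 − 0.2 = 0.8
  (not Q ∨ not (P ∧ not Q)) = max(0.2, 0.8) = 0.8
  ((not Q ∨ not (P ∧ not Q)) → P): min(1, 1 − 0.8 + 0.3) = 0.5
  not ((not Q ∨ not (P ∧ not Q)) → P): Łukasiewicz ¬ gives 1 − 0.5 = 0.5
  (not ((not Q ∨ not (P ∧ not Q)) → P) ∧ P) = min(0.5, 0.3) = 0.3
  Łukasiewicz value = 0.3
Difference: 0 − 0.3 = -0.30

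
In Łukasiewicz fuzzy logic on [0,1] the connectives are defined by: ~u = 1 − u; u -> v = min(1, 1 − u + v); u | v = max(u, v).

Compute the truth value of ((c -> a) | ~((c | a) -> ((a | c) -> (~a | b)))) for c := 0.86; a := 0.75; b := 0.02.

0.89

(c -> a): min(1, 1 − 0.86 + 0.75) = 0.89
(c | a) = max(0.86, 0.75) = 0.86
(a | c) = max(0.75, 0.86) = 0.86
~a: Łukasiewicz ¬ gives 1 − 0.75 = 0.25
(~a | b) = max(0.25, 0.02) = 0.25
((a | c) -> (~a | b)): min(1, 1 − 0.86 + 0.25) = 0.39
((c | a) -> ((a | c) -> (~a | b))): min(1, 1 − 0.86 + 0.39) = 0.53
~((c | a) -> ((a | c) -> (~a | b))): Łukasiewicz ¬ gives 1 − 0.53 = 0.47
((c -> a) | ~((c | a) -> ((a | c) -> (~a | b)))) = max(0.89, 0.47) = 0.89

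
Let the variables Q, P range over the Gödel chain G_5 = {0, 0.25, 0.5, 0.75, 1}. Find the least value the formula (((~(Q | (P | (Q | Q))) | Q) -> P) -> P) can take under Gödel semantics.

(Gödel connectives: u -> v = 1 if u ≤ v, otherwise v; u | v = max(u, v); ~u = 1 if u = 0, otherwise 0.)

0.25

The minimum is attained at Q = 0, P = 0.25:
  (Q | Q) = max(0, 0) = 0
  (P | (Q | Q)) = max(0.25, 0) = 0.25
  (Q | (P | (Q | Q))) = max(0, 0.25) = 0.25
  ~(Q | (P | (Q | Q))): Gödel ¬ of 0.25 = 0 (operand ≠ 0)
  (~(Q | (P | (Q | Q))) | Q) = max(0, 0) = 0
  ((~(Q | (P | (Q | Q))) | Q) -> P): 0 ≤ 0.25, so result = 1
  (((~(Q | (P | (Q | Q))) | Q) -> P) -> P): 1 > 0.25, so result = 0.25
Checking all 25 assignments confirms none give a value below 0.25.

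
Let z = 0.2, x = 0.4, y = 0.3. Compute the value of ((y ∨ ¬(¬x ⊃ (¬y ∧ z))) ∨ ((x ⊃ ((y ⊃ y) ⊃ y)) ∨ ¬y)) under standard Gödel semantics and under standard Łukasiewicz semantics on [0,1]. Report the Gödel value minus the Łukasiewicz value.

-0.60

Gödel evaluation:
  ¬x: Gödel ¬ of 0.4 = 0 (operand ≠ 0)
  ¬y: Gödel ¬ of 0.3 = 0 (operand ≠ 0)
  (¬y ∧ z) = min(0, 0.2) = 0
  (¬x ⊃ (¬y ∧ z)): 0 ≤ 0, so result = 1
  ¬(¬x ⊃ (¬y ∧ z)): Gödel ¬ of 1 = 0 (operand ≠ 0)
  (y ∨ ¬(¬x ⊃ (¬y ∧ z))) = max(0.3, 0) = 0.3
  (y ⊃ y): 0.3 ≤ 0.3, so result = 1
  ((y ⊃ y) ⊃ y): 1 > 0.3, so result = 0.3
  (x ⊃ ((y ⊃ y) ⊃ y)): 0.4 > 0.3, so result = 0.3
  ¬y: Gödel ¬ of 0.3 = 0 (operand ≠ 0)
  ((x ⊃ ((y ⊃ y) ⊃ y)) ∨ ¬y) = max(0.3, 0) = 0.3
  ((y ∨ ¬(¬x ⊃ (¬y ∧ z))) ∨ ((x ⊃ ((y ⊃ y) ⊃ y)) ∨ ¬y)) = max(0.3, 0.3) = 0.3
  Gödel value = 0.3
Łukasiewicz evaluation:
  ¬x: Łukasiewicz ¬ gives 1 − 0.4 = 0.6
  ¬y: Łukasiewicz ¬ gives 1 − 0.3 = 0.7
  (¬y ∧ z) = min(0.7, 0.2) = 0.2
  (¬x ⊃ (¬y ∧ z)): min(1, 1 − 0.6 + 0.2) = 0.6
  ¬(¬x ⊃ (¬y ∧ z)): Łukasiewicz ¬ gives 1 − 0.6 = 0.4
  (y ∨ ¬(¬x ⊃ (¬y ∧ z))) = max(0.3, 0.4) = 0.4
  (y ⊃ y): min(1, 1 − 0.3 + 0.3) = 1
  ((y ⊃ y) ⊃ y): min(1, 1 − 1 + 0.3) = 0.3
  (x ⊃ ((y ⊃ y) ⊃ y)): min(1, 1 − 0.4 + 0.3) = 0.9
  ¬y: Łukasiewicz ¬ gives 1 − 0.3 = 0.7
  ((x ⊃ ((y ⊃ y) ⊃ y)) ∨ ¬y) = max(0.9, 0.7) = 0.9
  ((y ∨ ¬(¬x ⊃ (¬y ∧ z))) ∨ ((x ⊃ ((y ⊃ y) ⊃ y)) ∨ ¬y)) = max(0.4, 0.9) = 0.9
  Łukasiewicz value = 0.9
Difference: 0.3 − 0.9 = -0.60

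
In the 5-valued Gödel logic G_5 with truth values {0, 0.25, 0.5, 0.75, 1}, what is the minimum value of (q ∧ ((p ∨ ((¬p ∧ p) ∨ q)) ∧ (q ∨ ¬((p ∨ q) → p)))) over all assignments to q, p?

0.00

The minimum is attained at q = 0, p = 0:
  ¬p: Gödel ¬ of 0 = 1 (operand is 0)
  (¬p ∧ p) = min(1, 0) = 0
  ((¬p ∧ p) ∨ q) = max(0, 0) = 0
  (p ∨ ((¬p ∧ p) ∨ q)) = max(0, 0) = 0
  (p ∨ q) = max(0, 0) = 0
  ((p ∨ q) → p): 0 ≤ 0, so result = 1
  ¬((p ∨ q) → p): Gödel ¬ of 1 = 0 (operand ≠ 0)
  (q ∨ ¬((p ∨ q) → p)) = max(0, 0) = 0
  ((p ∨ ((¬p ∧ p) ∨ q)) ∧ (q ∨ ¬((p ∨ q) → p))) = min(0, 0) = 0
  (q ∧ ((p ∨ ((¬p ∧ p) ∨ q)) ∧ (q ∨ ¬((p ∨ q) → p)))) = min(0, 0) = 0
Checking all 25 assignments confirms none give a value below 0.00.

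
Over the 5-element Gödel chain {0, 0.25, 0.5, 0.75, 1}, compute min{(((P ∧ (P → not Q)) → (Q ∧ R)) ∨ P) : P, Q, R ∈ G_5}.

0.25

The minimum is attained at P = 0.25, Q = 0, R = 0:
  not Q: Gödel ¬ of 0 = 1 (operand is 0)
  (P → not Q): 0.25 ≤ 1, so result = 1
  (P ∧ (P → not Q)) = min(0.25, 1) = 0.25
  (Q ∧ R) = min(0, 0) = 0
  ((P ∧ (P → not Q)) → (Q ∧ R)): 0.25 > 0, so result = 0
  (((P ∧ (P → not Q)) → (Q ∧ R)) ∨ P) = max(0, 0.25) = 0.25
Checking all 125 assignments confirms none give a value below 0.25.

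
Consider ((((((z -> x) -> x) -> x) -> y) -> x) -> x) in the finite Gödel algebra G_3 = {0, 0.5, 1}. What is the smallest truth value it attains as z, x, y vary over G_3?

The minimum is attained at z = 0, x = 0, y = 0:
  (z -> x): 0 ≤ 0, so result = 1
  ((z -> x) -> x): 1 > 0, so result = 0
  (((z -> x) -> x) -> x): 0 ≤ 0, so result = 1
  ((((z -> x) -> x) -> x) -> y): 1 > 0, so result = 0
  (((((z -> x) -> x) -> x) -> y) -> x): 0 ≤ 0, so result = 1
  ((((((z -> x) -> x) -> x) -> y) -> x) -> x): 1 > 0, so result = 0
Checking all 27 assignments confirms none give a value below 0.00.

0.00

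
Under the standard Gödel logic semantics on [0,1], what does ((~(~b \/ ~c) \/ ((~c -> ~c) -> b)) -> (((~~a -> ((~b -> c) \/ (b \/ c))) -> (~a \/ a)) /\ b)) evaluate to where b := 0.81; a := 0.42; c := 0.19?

0.42

~b: Gödel ¬ of 0.81 = 0 (operand ≠ 0)
~c: Gödel ¬ of 0.19 = 0 (operand ≠ 0)
(~b \/ ~c) = max(0, 0) = 0
~(~b \/ ~c): Gödel ¬ of 0 = 1 (operand is 0)
~c: Gödel ¬ of 0.19 = 0 (operand ≠ 0)
~c: Gödel ¬ of 0.19 = 0 (operand ≠ 0)
(~c -> ~c): 0 ≤ 0, so result = 1
((~c -> ~c) -> b): 1 > 0.81, so result = 0.81
(~(~b \/ ~c) \/ ((~c -> ~c) -> b)) = max(1, 0.81) = 1
~a: Gödel ¬ of 0.42 = 0 (operand ≠ 0)
~~a: Gödel ¬ of 0 = 1 (operand is 0)
~b: Gödel ¬ of 0.81 = 0 (operand ≠ 0)
(~b -> c): 0 ≤ 0.19, so result = 1
(b \/ c) = max(0.81, 0.19) = 0.81
((~b -> c) \/ (b \/ c)) = max(1, 0.81) = 1
(~~a -> ((~b -> c) \/ (b \/ c))): 1 ≤ 1, so result = 1
~a: Gödel ¬ of 0.42 = 0 (operand ≠ 0)
(~a \/ a) = max(0, 0.42) = 0.42
((~~a -> ((~b -> c) \/ (b \/ c))) -> (~a \/ a)): 1 > 0.42, so result = 0.42
(((~~a -> ((~b -> c) \/ (b \/ c))) -> (~a \/ a)) /\ b) = min(0.42, 0.81) = 0.42
((~(~b \/ ~c) \/ ((~c -> ~c) -> b)) -> (((~~a -> ((~b -> c) \/ (b \/ c))) -> (~a \/ a)) /\ b)): 1 > 0.42, so result = 0.42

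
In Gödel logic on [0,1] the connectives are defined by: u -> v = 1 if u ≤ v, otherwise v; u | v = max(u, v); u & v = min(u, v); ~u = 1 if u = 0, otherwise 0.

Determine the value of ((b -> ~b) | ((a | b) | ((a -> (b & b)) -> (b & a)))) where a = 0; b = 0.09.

0.09

~b: Gödel ¬ of 0.09 = 0 (operand ≠ 0)
(b -> ~b): 0.09 > 0, so result = 0
(a | b) = max(0, 0.09) = 0.09
(b & b) = min(0.09, 0.09) = 0.09
(a -> (b & b)): 0 ≤ 0.09, so result = 1
(b & a) = min(0.09, 0) = 0
((a -> (b & b)) -> (b & a)): 1 > 0, so result = 0
((a | b) | ((a -> (b & b)) -> (b & a))) = max(0.09, 0) = 0.09
((b -> ~b) | ((a | b) | ((a -> (b & b)) -> (b & a)))) = max(0, 0.09) = 0.09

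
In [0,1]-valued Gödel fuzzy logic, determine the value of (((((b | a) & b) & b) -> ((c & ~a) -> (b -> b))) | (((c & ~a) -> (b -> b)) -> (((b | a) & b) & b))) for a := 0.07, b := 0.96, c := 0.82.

1.00

(b | a) = max(0.96, 0.07) = 0.96
((b | a) & b) = min(0.96, 0.96) = 0.96
(((b | a) & b) & b) = min(0.96, 0.96) = 0.96
~a: Gödel ¬ of 0.07 = 0 (operand ≠ 0)
(c & ~a) = min(0.82, 0) = 0
(b -> b): 0.96 ≤ 0.96, so result = 1
((c & ~a) -> (b -> b)): 0 ≤ 1, so result = 1
((((b | a) & b) & b) -> ((c & ~a) -> (b -> b))): 0.96 ≤ 1, so result = 1
~a: Gödel ¬ of 0.07 = 0 (operand ≠ 0)
(c & ~a) = min(0.82, 0) = 0
(b -> b): 0.96 ≤ 0.96, so result = 1
((c & ~a) -> (b -> b)): 0 ≤ 1, so result = 1
(b | a) = max(0.96, 0.07) = 0.96
((b | a) & b) = min(0.96, 0.96) = 0.96
(((b | a) & b) & b) = min(0.96, 0.96) = 0.96
(((c & ~a) -> (b -> b)) -> (((b | a) & b) & b)): 1 > 0.96, so result = 0.96
(((((b | a) & b) & b) -> ((c & ~a) -> (b -> b))) | (((c & ~a) -> (b -> b)) -> (((b | a) & b) & b))) = max(1, 0.96) = 1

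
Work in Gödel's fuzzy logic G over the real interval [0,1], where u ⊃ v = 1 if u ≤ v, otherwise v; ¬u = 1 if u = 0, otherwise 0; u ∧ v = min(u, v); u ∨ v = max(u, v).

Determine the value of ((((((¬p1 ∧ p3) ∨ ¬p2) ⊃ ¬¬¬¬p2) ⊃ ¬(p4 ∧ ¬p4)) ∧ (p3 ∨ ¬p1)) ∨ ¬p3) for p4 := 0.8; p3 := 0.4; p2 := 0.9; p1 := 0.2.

0.40

¬p1: Gödel ¬ of 0.2 = 0 (operand ≠ 0)
(¬p1 ∧ p3) = min(0, 0.4) = 0
¬p2: Gödel ¬ of 0.9 = 0 (operand ≠ 0)
((¬p1 ∧ p3) ∨ ¬p2) = max(0, 0) = 0
¬p2: Gödel ¬ of 0.9 = 0 (operand ≠ 0)
¬¬p2: Gödel ¬ of 0 = 1 (operand is 0)
¬¬¬p2: Gödel ¬ of 1 = 0 (operand ≠ 0)
¬¬¬¬p2: Gödel ¬ of 0 = 1 (operand is 0)
(((¬p1 ∧ p3) ∨ ¬p2) ⊃ ¬¬¬¬p2): 0 ≤ 1, so result = 1
¬p4: Gödel ¬ of 0.8 = 0 (operand ≠ 0)
(p4 ∧ ¬p4) = min(0.8, 0) = 0
¬(p4 ∧ ¬p4): Gödel ¬ of 0 = 1 (operand is 0)
((((¬p1 ∧ p3) ∨ ¬p2) ⊃ ¬¬¬¬p2) ⊃ ¬(p4 ∧ ¬p4)): 1 ≤ 1, so result = 1
¬p1: Gödel ¬ of 0.2 = 0 (operand ≠ 0)
(p3 ∨ ¬p1) = max(0.4, 0) = 0.4
(((((¬p1 ∧ p3) ∨ ¬p2) ⊃ ¬¬¬¬p2) ⊃ ¬(p4 ∧ ¬p4)) ∧ (p3 ∨ ¬p1)) = min(1, 0.4) = 0.4
¬p3: Gödel ¬ of 0.4 = 0 (operand ≠ 0)
((((((¬p1 ∧ p3) ∨ ¬p2) ⊃ ¬¬¬¬p2) ⊃ ¬(p4 ∧ ¬p4)) ∧ (p3 ∨ ¬p1)) ∨ ¬p3) = max(0.4, 0) = 0.4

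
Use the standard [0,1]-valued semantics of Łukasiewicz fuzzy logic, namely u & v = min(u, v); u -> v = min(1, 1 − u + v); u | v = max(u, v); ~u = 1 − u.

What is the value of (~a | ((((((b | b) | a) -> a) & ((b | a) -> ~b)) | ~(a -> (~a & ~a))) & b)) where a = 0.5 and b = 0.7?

0.60

~a: Łukasiewicz ¬ gives 1 − 0.5 = 0.5
(b | b) = max(0.7, 0.7) = 0.7
((b | b) | a) = max(0.7, 0.5) = 0.7
(((b | b) | a) -> a): min(1, 1 − 0.7 + 0.5) = 0.8
(b | a) = max(0.7, 0.5) = 0.7
~b: Łukasiewicz ¬ gives 1 − 0.7 = 0.3
((b | a) -> ~b): min(1, 1 − 0.7 + 0.3) = 0.6
((((b | b) | a) -> a) & ((b | a) -> ~b)) = min(0.8, 0.6) = 0.6
~a: Łukasiewicz ¬ gives 1 − 0.5 = 0.5
~a: Łukasiewicz ¬ gives 1 − 0.5 = 0.5
(~a & ~a) = min(0.5, 0.5) = 0.5
(a -> (~a & ~a)): min(1, 1 − 0.5 + 0.5) = 1
~(a -> (~a & ~a)): Łukasiewicz ¬ gives 1 − 1 = 0
(((((b | b) | a) -> a) & ((b | a) -> ~b)) | ~(a -> (~a & ~a))) = max(0.6, 0) = 0.6
((((((b | b) | a) -> a) & ((b | a) -> ~b)) | ~(a -> (~a & ~a))) & b) = min(0.6, 0.7) = 0.6
(~a | ((((((b | b) | a) -> a) & ((b | a) -> ~b)) | ~(a -> (~a & ~a))) & b)) = max(0.5, 0.6) = 0.6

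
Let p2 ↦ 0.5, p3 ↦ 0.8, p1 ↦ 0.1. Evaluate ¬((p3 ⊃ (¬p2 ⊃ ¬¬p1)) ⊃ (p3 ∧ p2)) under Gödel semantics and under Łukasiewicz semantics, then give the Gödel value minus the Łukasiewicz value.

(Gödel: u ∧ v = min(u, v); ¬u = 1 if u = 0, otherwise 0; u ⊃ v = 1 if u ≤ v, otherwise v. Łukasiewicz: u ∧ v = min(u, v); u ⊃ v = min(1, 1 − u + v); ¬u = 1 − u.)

-0.30

Gödel evaluation:
  ¬p2: Gödel ¬ of 0.5 = 0 (operand ≠ 0)
  ¬p1: Gödel ¬ of 0.1 = 0 (operand ≠ 0)
  ¬¬p1: Gödel ¬ of 0 = 1 (operand is 0)
  (¬p2 ⊃ ¬¬p1): 0 ≤ 1, so result = 1
  (p3 ⊃ (¬p2 ⊃ ¬¬p1)): 0.8 ≤ 1, so result = 1
  (p3 ∧ p2) = min(0.8, 0.5) = 0.5
  ((p3 ⊃ (¬p2 ⊃ ¬¬p1)) ⊃ (p3 ∧ p2)): 1 > 0.5, so result = 0.5
  ¬((p3 ⊃ (¬p2 ⊃ ¬¬p1)) ⊃ (p3 ∧ p2)): Gödel ¬ of 0.5 = 0 (operand ≠ 0)
  Gödel value = 0
Łukasiewicz evaluation:
  ¬p2: Łukasiewicz ¬ gives 1 − 0.5 = 0.5
  ¬p1: Łukasiewicz ¬ gives 1 − 0.1 = 0.9
  ¬¬p1: Łukasiewicz ¬ gives 1 − 0.9 = 0.1
  (¬p2 ⊃ ¬¬p1): min(1, 1 − 0.5 + 0.1) = 0.6
  (p3 ⊃ (¬p2 ⊃ ¬¬p1)): min(1, 1 − 0.8 + 0.6) = 0.8
  (p3 ∧ p2) = min(0.8, 0.5) = 0.5
  ((p3 ⊃ (¬p2 ⊃ ¬¬p1)) ⊃ (p3 ∧ p2)): min(1, 1 − 0.8 + 0.5) = 0.7
  ¬((p3 ⊃ (¬p2 ⊃ ¬¬p1)) ⊃ (p3 ∧ p2)): Łukasiewicz ¬ gives 1 − 0.7 = 0.3
  Łukasiewicz value = 0.3
Difference: 0 − 0.3 = -0.30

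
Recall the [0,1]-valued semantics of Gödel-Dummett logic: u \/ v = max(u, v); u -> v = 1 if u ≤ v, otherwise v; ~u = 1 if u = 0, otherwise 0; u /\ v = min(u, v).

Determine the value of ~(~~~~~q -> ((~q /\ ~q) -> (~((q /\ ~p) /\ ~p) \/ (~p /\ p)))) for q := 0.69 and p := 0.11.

~q: Gödel ¬ of 0.69 = 0 (operand ≠ 0)
~~q: Gödel ¬ of 0 = 1 (operand is 0)
~~~q: Gödel ¬ of 1 = 0 (operand ≠ 0)
~~~~q: Gödel ¬ of 0 = 1 (operand is 0)
~~~~~q: Gödel ¬ of 1 = 0 (operand ≠ 0)
~q: Gödel ¬ of 0.69 = 0 (operand ≠ 0)
~q: Gödel ¬ of 0.69 = 0 (operand ≠ 0)
(~q /\ ~q) = min(0, 0) = 0
~p: Gödel ¬ of 0.11 = 0 (operand ≠ 0)
(q /\ ~p) = min(0.69, 0) = 0
~p: Gödel ¬ of 0.11 = 0 (operand ≠ 0)
((q /\ ~p) /\ ~p) = min(0, 0) = 0
~((q /\ ~p) /\ ~p): Gödel ¬ of 0 = 1 (operand is 0)
~p: Gödel ¬ of 0.11 = 0 (operand ≠ 0)
(~p /\ p) = min(0, 0.11) = 0
(~((q /\ ~p) /\ ~p) \/ (~p /\ p)) = max(1, 0) = 1
((~q /\ ~q) -> (~((q /\ ~p) /\ ~p) \/ (~p /\ p))): 0 ≤ 1, so result = 1
(~~~~~q -> ((~q /\ ~q) -> (~((q /\ ~p) /\ ~p) \/ (~p /\ p)))): 0 ≤ 1, so result = 1
~(~~~~~q -> ((~q /\ ~q) -> (~((q /\ ~p) /\ ~p) \/ (~p /\ p)))): Gödel ¬ of 1 = 0 (operand ≠ 0)

0.00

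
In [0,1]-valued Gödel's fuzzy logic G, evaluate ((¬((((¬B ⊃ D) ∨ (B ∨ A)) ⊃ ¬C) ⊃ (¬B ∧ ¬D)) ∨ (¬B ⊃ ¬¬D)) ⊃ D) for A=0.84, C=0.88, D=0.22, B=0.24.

¬B: Gödel ¬ of 0.24 = 0 (operand ≠ 0)
(¬B ⊃ D): 0 ≤ 0.22, so result = 1
(B ∨ A) = max(0.24, 0.84) = 0.84
((¬B ⊃ D) ∨ (B ∨ A)) = max(1, 0.84) = 1
¬C: Gödel ¬ of 0.88 = 0 (operand ≠ 0)
(((¬B ⊃ D) ∨ (B ∨ A)) ⊃ ¬C): 1 > 0, so result = 0
¬B: Gödel ¬ of 0.24 = 0 (operand ≠ 0)
¬D: Gödel ¬ of 0.22 = 0 (operand ≠ 0)
(¬B ∧ ¬D) = min(0, 0) = 0
((((¬B ⊃ D) ∨ (B ∨ A)) ⊃ ¬C) ⊃ (¬B ∧ ¬D)): 0 ≤ 0, so result = 1
¬((((¬B ⊃ D) ∨ (B ∨ A)) ⊃ ¬C) ⊃ (¬B ∧ ¬D)): Gödel ¬ of 1 = 0 (operand ≠ 0)
¬B: Gödel ¬ of 0.24 = 0 (operand ≠ 0)
¬D: Gödel ¬ of 0.22 = 0 (operand ≠ 0)
¬¬D: Gödel ¬ of 0 = 1 (operand is 0)
(¬B ⊃ ¬¬D): 0 ≤ 1, so result = 1
(¬((((¬B ⊃ D) ∨ (B ∨ A)) ⊃ ¬C) ⊃ (¬B ∧ ¬D)) ∨ (¬B ⊃ ¬¬D)) = max(0, 1) = 1
((¬((((¬B ⊃ D) ∨ (B ∨ A)) ⊃ ¬C) ⊃ (¬B ∧ ¬D)) ∨ (¬B ⊃ ¬¬D)) ⊃ D): 1 > 0.22, so result = 0.22

0.22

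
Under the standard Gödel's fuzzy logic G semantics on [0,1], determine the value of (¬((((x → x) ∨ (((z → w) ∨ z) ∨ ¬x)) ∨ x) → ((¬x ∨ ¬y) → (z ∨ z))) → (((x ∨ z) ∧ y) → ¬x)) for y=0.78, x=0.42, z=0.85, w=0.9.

(x → x): 0.42 ≤ 0.42, so result = 1
(z → w): 0.85 ≤ 0.9, so result = 1
((z → w) ∨ z) = max(1, 0.85) = 1
¬x: Gödel ¬ of 0.42 = 0 (operand ≠ 0)
(((z → w) ∨ z) ∨ ¬x) = max(1, 0) = 1
((x → x) ∨ (((z → w) ∨ z) ∨ ¬x)) = max(1, 1) = 1
(((x → x) ∨ (((z → w) ∨ z) ∨ ¬x)) ∨ x) = max(1, 0.42) = 1
¬x: Gödel ¬ of 0.42 = 0 (operand ≠ 0)
¬y: Gödel ¬ of 0.78 = 0 (operand ≠ 0)
(¬x ∨ ¬y) = max(0, 0) = 0
(z ∨ z) = max(0.85, 0.85) = 0.85
((¬x ∨ ¬y) → (z ∨ z)): 0 ≤ 0.85, so result = 1
((((x → x) ∨ (((z → w) ∨ z) ∨ ¬x)) ∨ x) → ((¬x ∨ ¬y) → (z ∨ z))): 1 ≤ 1, so result = 1
¬((((x → x) ∨ (((z → w) ∨ z) ∨ ¬x)) ∨ x) → ((¬x ∨ ¬y) → (z ∨ z))): Gödel ¬ of 1 = 0 (operand ≠ 0)
(x ∨ z) = max(0.42, 0.85) = 0.85
((x ∨ z) ∧ y) = min(0.85, 0.78) = 0.78
¬x: Gödel ¬ of 0.42 = 0 (operand ≠ 0)
(((x ∨ z) ∧ y) → ¬x): 0.78 > 0, so result = 0
(¬((((x → x) ∨ (((z → w) ∨ z) ∨ ¬x)) ∨ x) → ((¬x ∨ ¬y) → (z ∨ z))) → (((x ∨ z) ∧ y) → ¬x)): 0 ≤ 0, so result = 1

1.00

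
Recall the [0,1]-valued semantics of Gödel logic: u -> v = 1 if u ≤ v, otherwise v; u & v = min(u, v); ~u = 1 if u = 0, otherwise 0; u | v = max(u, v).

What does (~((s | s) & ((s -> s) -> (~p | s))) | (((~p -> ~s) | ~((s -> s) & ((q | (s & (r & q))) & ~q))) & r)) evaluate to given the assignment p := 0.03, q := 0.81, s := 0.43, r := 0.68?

0.68

(s | s) = max(0.43, 0.43) = 0.43
(s -> s): 0.43 ≤ 0.43, so result = 1
~p: Gödel ¬ of 0.03 = 0 (operand ≠ 0)
(~p | s) = max(0, 0.43) = 0.43
((s -> s) -> (~p | s)): 1 > 0.43, so result = 0.43
((s | s) & ((s -> s) -> (~p | s))) = min(0.43, 0.43) = 0.43
~((s | s) & ((s -> s) -> (~p | s))): Gödel ¬ of 0.43 = 0 (operand ≠ 0)
~p: Gödel ¬ of 0.03 = 0 (operand ≠ 0)
~s: Gödel ¬ of 0.43 = 0 (operand ≠ 0)
(~p -> ~s): 0 ≤ 0, so result = 1
(s -> s): 0.43 ≤ 0.43, so result = 1
(r & q) = min(0.68, 0.81) = 0.68
(s & (r & q)) = min(0.43, 0.68) = 0.43
(q | (s & (r & q))) = max(0.81, 0.43) = 0.81
~q: Gödel ¬ of 0.81 = 0 (operand ≠ 0)
((q | (s & (r & q))) & ~q) = min(0.81, 0) = 0
((s -> s) & ((q | (s & (r & q))) & ~q)) = min(1, 0) = 0
~((s -> s) & ((q | (s & (r & q))) & ~q)): Gödel ¬ of 0 = 1 (operand is 0)
((~p -> ~s) | ~((s -> s) & ((q | (s & (r & q))) & ~q))) = max(1, 1) = 1
(((~p -> ~s) | ~((s -> s) & ((q | (s & (r & q))) & ~q))) & r) = min(1, 0.68) = 0.68
(~((s | s) & ((s -> s) -> (~p | s))) | (((~p -> ~s) | ~((s -> s) & ((q | (s & (r & q))) & ~q))) & r)) = max(0, 0.68) = 0.68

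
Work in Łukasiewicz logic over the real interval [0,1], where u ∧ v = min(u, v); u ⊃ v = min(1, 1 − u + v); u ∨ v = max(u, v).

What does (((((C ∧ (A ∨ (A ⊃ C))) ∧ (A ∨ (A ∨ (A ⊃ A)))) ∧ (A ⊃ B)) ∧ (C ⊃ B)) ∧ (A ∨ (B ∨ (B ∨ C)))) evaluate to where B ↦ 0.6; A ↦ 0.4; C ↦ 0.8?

0.80

(A ⊃ C): min(1, 1 − 0.4 + 0.8) = 1
(A ∨ (A ⊃ C)) = max(0.4, 1) = 1
(C ∧ (A ∨ (A ⊃ C))) = min(0.8, 1) = 0.8
(A ⊃ A): min(1, 1 − 0.4 + 0.4) = 1
(A ∨ (A ⊃ A)) = max(0.4, 1) = 1
(A ∨ (A ∨ (A ⊃ A))) = max(0.4, 1) = 1
((C ∧ (A ∨ (A ⊃ C))) ∧ (A ∨ (A ∨ (A ⊃ A)))) = min(0.8, 1) = 0.8
(A ⊃ B): min(1, 1 − 0.4 + 0.6) = 1
(((C ∧ (A ∨ (A ⊃ C))) ∧ (A ∨ (A ∨ (A ⊃ A)))) ∧ (A ⊃ B)) = min(0.8, 1) = 0.8
(C ⊃ B): min(1, 1 − 0.8 + 0.6) = 0.8
((((C ∧ (A ∨ (A ⊃ C))) ∧ (A ∨ (A ∨ (A ⊃ A)))) ∧ (A ⊃ B)) ∧ (C ⊃ B)) = min(0.8, 0.8) = 0.8
(B ∨ C) = max(0.6, 0.8) = 0.8
(B ∨ (B ∨ C)) = max(0.6, 0.8) = 0.8
(A ∨ (B ∨ (B ∨ C))) = max(0.4, 0.8) = 0.8
(((((C ∧ (A ∨ (A ⊃ C))) ∧ (A ∨ (A ∨ (A ⊃ A)))) ∧ (A ⊃ B)) ∧ (C ⊃ B)) ∧ (A ∨ (B ∨ (B ∨ C)))) = min(0.8, 0.8) = 0.8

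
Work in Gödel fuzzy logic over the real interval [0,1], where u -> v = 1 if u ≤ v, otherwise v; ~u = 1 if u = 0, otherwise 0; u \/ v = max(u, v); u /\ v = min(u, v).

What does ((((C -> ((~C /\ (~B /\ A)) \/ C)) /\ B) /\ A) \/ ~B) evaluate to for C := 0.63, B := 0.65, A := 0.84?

0.65

~C: Gödel ¬ of 0.63 = 0 (operand ≠ 0)
~B: Gödel ¬ of 0.65 = 0 (operand ≠ 0)
(~B /\ A) = min(0, 0.84) = 0
(~C /\ (~B /\ A)) = min(0, 0) = 0
((~C /\ (~B /\ A)) \/ C) = max(0, 0.63) = 0.63
(C -> ((~C /\ (~B /\ A)) \/ C)): 0.63 ≤ 0.63, so result = 1
((C -> ((~C /\ (~B /\ A)) \/ C)) /\ B) = min(1, 0.65) = 0.65
(((C -> ((~C /\ (~B /\ A)) \/ C)) /\ B) /\ A) = min(0.65, 0.84) = 0.65
~B: Gödel ¬ of 0.65 = 0 (operand ≠ 0)
((((C -> ((~C /\ (~B /\ A)) \/ C)) /\ B) /\ A) \/ ~B) = max(0.65, 0) = 0.65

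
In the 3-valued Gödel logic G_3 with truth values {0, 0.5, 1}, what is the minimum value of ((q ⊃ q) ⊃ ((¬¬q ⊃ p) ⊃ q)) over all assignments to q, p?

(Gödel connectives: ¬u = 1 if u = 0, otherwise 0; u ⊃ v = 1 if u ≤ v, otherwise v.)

0.00

The minimum is attained at q = 0, p = 0:
  (q ⊃ q): 0 ≤ 0, so result = 1
  ¬q: Gödel ¬ of 0 = 1 (operand is 0)
  ¬¬q: Gödel ¬ of 1 = 0 (operand ≠ 0)
  (¬¬q ⊃ p): 0 ≤ 0, so result = 1
  ((¬¬q ⊃ p) ⊃ q): 1 > 0, so result = 0
  ((q ⊃ q) ⊃ ((¬¬q ⊃ p) ⊃ q)): 1 > 0, so result = 0
Checking all 9 assignments confirms none give a value below 0.00.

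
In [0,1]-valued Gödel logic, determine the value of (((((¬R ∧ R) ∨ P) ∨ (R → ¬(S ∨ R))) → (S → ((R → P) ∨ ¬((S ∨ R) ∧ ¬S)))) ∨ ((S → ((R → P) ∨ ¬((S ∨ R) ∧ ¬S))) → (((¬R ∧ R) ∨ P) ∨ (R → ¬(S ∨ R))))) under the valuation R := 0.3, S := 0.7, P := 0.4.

1.00

¬R: Gödel ¬ of 0.3 = 0 (operand ≠ 0)
(¬R ∧ R) = min(0, 0.3) = 0
((¬R ∧ R) ∨ P) = max(0, 0.4) = 0.4
(S ∨ R) = max(0.7, 0.3) = 0.7
¬(S ∨ R): Gödel ¬ of 0.7 = 0 (operand ≠ 0)
(R → ¬(S ∨ R)): 0.3 > 0, so result = 0
(((¬R ∧ R) ∨ P) ∨ (R → ¬(S ∨ R))) = max(0.4, 0) = 0.4
(R → P): 0.3 ≤ 0.4, so result = 1
(S ∨ R) = max(0.7, 0.3) = 0.7
¬S: Gödel ¬ of 0.7 = 0 (operand ≠ 0)
((S ∨ R) ∧ ¬S) = min(0.7, 0) = 0
¬((S ∨ R) ∧ ¬S): Gödel ¬ of 0 = 1 (operand is 0)
((R → P) ∨ ¬((S ∨ R) ∧ ¬S)) = max(1, 1) = 1
(S → ((R → P) ∨ ¬((S ∨ R) ∧ ¬S))): 0.7 ≤ 1, so result = 1
((((¬R ∧ R) ∨ P) ∨ (R → ¬(S ∨ R))) → (S → ((R → P) ∨ ¬((S ∨ R) ∧ ¬S)))): 0.4 ≤ 1, so result = 1
(R → P): 0.3 ≤ 0.4, so result = 1
(S ∨ R) = max(0.7, 0.3) = 0.7
¬S: Gödel ¬ of 0.7 = 0 (operand ≠ 0)
((S ∨ R) ∧ ¬S) = min(0.7, 0) = 0
¬((S ∨ R) ∧ ¬S): Gödel ¬ of 0 = 1 (operand is 0)
((R → P) ∨ ¬((S ∨ R) ∧ ¬S)) = max(1, 1) = 1
(S → ((R → P) ∨ ¬((S ∨ R) ∧ ¬S))): 0.7 ≤ 1, so result = 1
¬R: Gödel ¬ of 0.3 = 0 (operand ≠ 0)
(¬R ∧ R) = min(0, 0.3) = 0
((¬R ∧ R) ∨ P) = max(0, 0.4) = 0.4
(S ∨ R) = max(0.7, 0.3) = 0.7
¬(S ∨ R): Gödel ¬ of 0.7 = 0 (operand ≠ 0)
(R → ¬(S ∨ R)): 0.3 > 0, so result = 0
(((¬R ∧ R) ∨ P) ∨ (R → ¬(S ∨ R))) = max(0.4, 0) = 0.4
((S → ((R → P) ∨ ¬((S ∨ R) ∧ ¬S))) → (((¬R ∧ R) ∨ P) ∨ (R → ¬(S ∨ R)))): 1 > 0.4, so result = 0.4
(((((¬R ∧ R) ∨ P) ∨ (R → ¬(S ∨ R))) → (S → ((R → P) ∨ ¬((S ∨ R) ∧ ¬S)))) ∨ ((S → ((R → P) ∨ ¬((S ∨ R) ∧ ¬S))) → (((¬R ∧ R) ∨ P) ∨ (R → ¬(S ∨ R))))) = max(1, 0.4) = 1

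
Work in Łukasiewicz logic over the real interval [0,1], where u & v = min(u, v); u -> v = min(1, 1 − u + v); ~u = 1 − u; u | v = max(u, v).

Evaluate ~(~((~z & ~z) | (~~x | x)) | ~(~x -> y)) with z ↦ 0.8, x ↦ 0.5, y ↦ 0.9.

~z: Łukasiewicz ¬ gives 1 − 0.8 = 0.2
~z: Łukasiewicz ¬ gives 1 − 0.8 = 0.2
(~z & ~z) = min(0.2, 0.2) = 0.2
~x: Łukasiewicz ¬ gives 1 − 0.5 = 0.5
~~x: Łukasiewicz ¬ gives 1 − 0.5 = 0.5
(~~x | x) = max(0.5, 0.5) = 0.5
((~z & ~z) | (~~x | x)) = max(0.2, 0.5) = 0.5
~((~z & ~z) | (~~x | x)): Łukasiewicz ¬ gives 1 − 0.5 = 0.5
~x: Łukasiewicz ¬ gives 1 − 0.5 = 0.5
(~x -> y): min(1, 1 − 0.5 + 0.9) = 1
~(~x -> y): Łukasiewicz ¬ gives 1 − 1 = 0
(~((~z & ~z) | (~~x | x)) | ~(~x -> y)) = max(0.5, 0) = 0.5
~(~((~z & ~z) | (~~x | x)) | ~(~x -> y)): Łukasiewicz ¬ gives 1 − 0.5 = 0.5

0.50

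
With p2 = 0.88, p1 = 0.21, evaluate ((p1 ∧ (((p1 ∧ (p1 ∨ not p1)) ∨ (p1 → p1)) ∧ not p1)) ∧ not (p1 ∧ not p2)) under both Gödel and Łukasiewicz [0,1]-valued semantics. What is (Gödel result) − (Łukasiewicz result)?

-0.21

Gödel evaluation:
  not p1: Gödel ¬ of 0.21 = 0 (operand ≠ 0)
  (p1 ∨ not p1) = max(0.21, 0) = 0.21
  (p1 ∧ (p1 ∨ not p1)) = min(0.21, 0.21) = 0.21
  (p1 → p1): 0.21 ≤ 0.21, so result = 1
  ((p1 ∧ (p1 ∨ not p1)) ∨ (p1 → p1)) = max(0.21, 1) = 1
  not p1: Gödel ¬ of 0.21 = 0 (operand ≠ 0)
  (((p1 ∧ (p1 ∨ not p1)) ∨ (p1 → p1)) ∧ not p1) = min(1, 0) = 0
  (p1 ∧ (((p1 ∧ (p1 ∨ not p1)) ∨ (p1 → p1)) ∧ not p1)) = min(0.21, 0) = 0
  not p2: Gödel ¬ of 0.88 = 0 (operand ≠ 0)
  (p1 ∧ not p2) = min(0.21, 0) = 0
  not (p1 ∧ not p2): Gödel ¬ of 0 = 1 (operand is 0)
  ((p1 ∧ (((p1 ∧ (p1 ∨ not p1)) ∨ (p1 → p1)) ∧ not p1)) ∧ not (p1 ∧ not p2)) = min(0, 1) = 0
  Gödel value = 0
Łukasiewicz evaluation:
  not p1: Łukasiewicz ¬ gives 1 − 0.21 = 0.79
  (p1 ∨ not p1) = max(0.21, 0.79) = 0.79
  (p1 ∧ (p1 ∨ not p1)) = min(0.21, 0.79) = 0.21
  (p1 → p1): min(1, 1 − 0.21 + 0.21) = 1
  ((p1 ∧ (p1 ∨ not p1)) ∨ (p1 → p1)) = max(0.21, 1) = 1
  not p1: Łukasiewicz ¬ gives 1 − 0.21 = 0.79
  (((p1 ∧ (p1 ∨ not p1)) ∨ (p1 → p1)) ∧ not p1) = min(1, 0.79) = 0.79
  (p1 ∧ (((p1 ∧ (p1 ∨ not p1)) ∨ (p1 → p1)) ∧ not p1)) = min(0.21, 0.79) = 0.21
  not p2: Łukasiewicz ¬ gives 1 − 0.88 = 0.12
  (p1 ∧ not p2) = min(0.21, 0.12) = 0.12
  not (p1 ∧ not p2): Łukasiewicz ¬ gives 1 − 0.12 = 0.88
  ((p1 ∧ (((p1 ∧ (p1 ∨ not p1)) ∨ (p1 → p1)) ∧ not p1)) ∧ not (p1 ∧ not p2)) = min(0.21, 0.88) = 0.21
  Łukasiewicz value = 0.21
Difference: 0 − 0.21 = -0.21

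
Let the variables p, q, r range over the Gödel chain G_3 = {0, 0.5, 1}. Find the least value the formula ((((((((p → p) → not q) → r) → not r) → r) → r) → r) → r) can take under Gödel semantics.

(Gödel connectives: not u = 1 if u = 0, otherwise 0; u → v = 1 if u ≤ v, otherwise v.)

The minimum is attained at p = 0, q = 0, r = 0.5:
  (p → p): 0 ≤ 0, so result = 1
  not q: Gödel ¬ of 0 = 1 (operand is 0)
  ((p → p) → not q): 1 ≤ 1, so result = 1
  (((p → p) → not q) → r): 1 > 0.5, so result = 0.5
  not r: Gödel ¬ of 0.5 = 0 (operand ≠ 0)
  ((((p → p) → not q) → r) → not r): 0.5 > 0, so result = 0
  (((((p → p) → not q) → r) → not r) → r): 0 ≤ 0.5, so result = 1
  ((((((p → p) → not q) → r) → not r) → r) → r): 1 > 0.5, so result = 0.5
  (((((((p → p) → not q) → r) → not r) → r) → r) → r): 0.5 ≤ 0.5, so result = 1
  ((((((((p → p) → not q) → r) → not r) → r) → r) → r) → r): 1 > 0.5, so result = 0.5
Checking all 27 assignments confirms none give a value below 0.50.

0.50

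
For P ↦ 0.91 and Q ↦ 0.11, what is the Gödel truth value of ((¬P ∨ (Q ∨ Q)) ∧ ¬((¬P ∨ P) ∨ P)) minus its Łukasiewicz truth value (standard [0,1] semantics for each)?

-0.09

Gödel evaluation:
  ¬P: Gödel ¬ of 0.91 = 0 (operand ≠ 0)
  (Q ∨ Q) = max(0.11, 0.11) = 0.11
  (¬P ∨ (Q ∨ Q)) = max(0, 0.11) = 0.11
  ¬P: Gödel ¬ of 0.91 = 0 (operand ≠ 0)
  (¬P ∨ P) = max(0, 0.91) = 0.91
  ((¬P ∨ P) ∨ P) = max(0.91, 0.91) = 0.91
  ¬((¬P ∨ P) ∨ P): Gödel ¬ of 0.91 = 0 (operand ≠ 0)
  ((¬P ∨ (Q ∨ Q)) ∧ ¬((¬P ∨ P) ∨ P)) = min(0.11, 0) = 0
  Gödel value = 0
Łukasiewicz evaluation:
  ¬P: Łukasiewicz ¬ gives 1 − 0.91 = 0.09
  (Q ∨ Q) = max(0.11, 0.11) = 0.11
  (¬P ∨ (Q ∨ Q)) = max(0.09, 0.11) = 0.11
  ¬P: Łukasiewicz ¬ gives 1 − 0.91 = 0.09
  (¬P ∨ P) = max(0.09, 0.91) = 0.91
  ((¬P ∨ P) ∨ P) = max(0.91, 0.91) = 0.91
  ¬((¬P ∨ P) ∨ P): Łukasiewicz ¬ gives 1 − 0.91 = 0.09
  ((¬P ∨ (Q ∨ Q)) ∧ ¬((¬P ∨ P) ∨ P)) = min(0.11, 0.09) = 0.09
  Łukasiewicz value = 0.09
Difference: 0 − 0.09 = -0.09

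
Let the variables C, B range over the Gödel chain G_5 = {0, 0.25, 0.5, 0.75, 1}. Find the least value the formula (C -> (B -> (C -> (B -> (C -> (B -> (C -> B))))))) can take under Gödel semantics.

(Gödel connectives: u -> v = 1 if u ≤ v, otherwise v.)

Every assignment gives 1. For instance at C = 0, B = 0:
  (C -> B): 0 ≤ 0, so result = 1
  (B -> (C -> B)): 0 ≤ 1, so result = 1
  (C -> (B -> (C -> B))): 0 ≤ 1, so result = 1
  (B -> (C -> (B -> (C -> B)))): 0 ≤ 1, so result = 1
  (C -> (B -> (C -> (B -> (C -> B))))): 0 ≤ 1, so result = 1
  (B -> (C -> (B -> (C -> (B -> (C -> B)))))): 0 ≤ 1, so result = 1
  (C -> (B -> (C -> (B -> (C -> (B -> (C -> B))))))): 0 ≤ 1, so result = 1
All 25 assignments give value 1 — the formula is a G_5-tautology.

1.00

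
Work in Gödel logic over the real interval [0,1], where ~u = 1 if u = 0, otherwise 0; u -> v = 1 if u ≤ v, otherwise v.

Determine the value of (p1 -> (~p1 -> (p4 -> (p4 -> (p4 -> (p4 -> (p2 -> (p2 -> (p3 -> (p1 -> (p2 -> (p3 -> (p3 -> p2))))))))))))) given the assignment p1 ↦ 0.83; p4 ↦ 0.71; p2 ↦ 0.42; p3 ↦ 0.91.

1.00

~p1: Gödel ¬ of 0.83 = 0 (operand ≠ 0)
(p3 -> p2): 0.91 > 0.42, so result = 0.42
(p3 -> (p3 -> p2)): 0.91 > 0.42, so result = 0.42
(p2 -> (p3 -> (p3 -> p2))): 0.42 ≤ 0.42, so result = 1
(p1 -> (p2 -> (p3 -> (p3 -> p2)))): 0.83 ≤ 1, so result = 1
(p3 -> (p1 -> (p2 -> (p3 -> (p3 -> p2))))): 0.91 ≤ 1, so result = 1
(p2 -> (p3 -> (p1 -> (p2 -> (p3 -> (p3 -> p2)))))): 0.42 ≤ 1, so result = 1
(p2 -> (p2 -> (p3 -> (p1 -> (p2 -> (p3 -> (p3 -> p2))))))): 0.42 ≤ 1, so result = 1
(p4 -> (p2 -> (p2 -> (p3 -> (p1 -> (p2 -> (p3 -> (p3 -> p2)))))))): 0.71 ≤ 1, so result = 1
(p4 -> (p4 -> (p2 -> (p2 -> (p3 -> (p1 -> (p2 -> (p3 -> (p3 -> p2))))))))): 0.71 ≤ 1, so result = 1
(p4 -> (p4 -> (p4 -> (p2 -> (p2 -> (p3 -> (p1 -> (p2 -> (p3 -> (p3 -> p2)))))))))): 0.71 ≤ 1, so result = 1
(p4 -> (p4 -> (p4 -> (p4 -> (p2 -> (p2 -> (p3 -> (p1 -> (p2 -> (p3 -> (p3 -> p2))))))))))): 0.71 ≤ 1, so result = 1
(~p1 -> (p4 -> (p4 -> (p4 -> (p4 -> (p2 -> (p2 -> (p3 -> (p1 -> (p2 -> (p3 -> (p3 -> p2)))))))))))): 0 ≤ 1, so result = 1
(p1 -> (~p1 -> (p4 -> (p4 -> (p4 -> (p4 -> (p2 -> (p2 -> (p3 -> (p1 -> (p2 -> (p3 -> (p3 -> p2))))))))))))): 0.83 ≤ 1, so result = 1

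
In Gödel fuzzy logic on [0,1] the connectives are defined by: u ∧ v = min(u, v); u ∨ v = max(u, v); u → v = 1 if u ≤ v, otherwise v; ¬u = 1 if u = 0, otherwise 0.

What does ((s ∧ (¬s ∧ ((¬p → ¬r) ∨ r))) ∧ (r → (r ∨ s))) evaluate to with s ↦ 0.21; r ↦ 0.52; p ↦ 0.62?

0.00

¬s: Gödel ¬ of 0.21 = 0 (operand ≠ 0)
¬p: Gödel ¬ of 0.62 = 0 (operand ≠ 0)
¬r: Gödel ¬ of 0.52 = 0 (operand ≠ 0)
(¬p → ¬r): 0 ≤ 0, so result = 1
((¬p → ¬r) ∨ r) = max(1, 0.52) = 1
(¬s ∧ ((¬p → ¬r) ∨ r)) = min(0, 1) = 0
(s ∧ (¬s ∧ ((¬p → ¬r) ∨ r))) = min(0.21, 0) = 0
(r ∨ s) = max(0.52, 0.21) = 0.52
(r → (r ∨ s)): 0.52 ≤ 0.52, so result = 1
((s ∧ (¬s ∧ ((¬p → ¬r) ∨ r))) ∧ (r → (r ∨ s))) = min(0, 1) = 0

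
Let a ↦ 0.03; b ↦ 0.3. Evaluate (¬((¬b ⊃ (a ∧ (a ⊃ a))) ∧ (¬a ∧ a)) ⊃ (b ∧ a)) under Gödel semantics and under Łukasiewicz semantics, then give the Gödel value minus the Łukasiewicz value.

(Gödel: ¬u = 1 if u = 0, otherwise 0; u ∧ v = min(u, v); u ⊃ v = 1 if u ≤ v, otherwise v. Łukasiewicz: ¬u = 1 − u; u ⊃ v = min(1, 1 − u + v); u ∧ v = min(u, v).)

Gödel evaluation:
  ¬b: Gödel ¬ of 0.3 = 0 (operand ≠ 0)
  (a ⊃ a): 0.03 ≤ 0.03, so result = 1
  (a ∧ (a ⊃ a)) = min(0.03, 1) = 0.03
  (¬b ⊃ (a ∧ (a ⊃ a))): 0 ≤ 0.03, so result = 1
  ¬a: Gödel ¬ of 0.03 = 0 (operand ≠ 0)
  (¬a ∧ a) = min(0, 0.03) = 0
  ((¬b ⊃ (a ∧ (a ⊃ a))) ∧ (¬a ∧ a)) = min(1, 0) = 0
  ¬((¬b ⊃ (a ∧ (a ⊃ a))) ∧ (¬a ∧ a)): Gödel ¬ of 0 = 1 (operand is 0)
  (b ∧ a) = min(0.3, 0.03) = 0.03
  (¬((¬b ⊃ (a ∧ (a ⊃ a))) ∧ (¬a ∧ a)) ⊃ (b ∧ a)): 1 > 0.03, so result = 0.03
  Gödel value = 0.03
Łukasiewicz evaluation:
  ¬b: Łukasiewicz ¬ gives 1 − 0.3 = 0.7
  (a ⊃ a): min(1, 1 − 0.03 + 0.03) = 1
  (a ∧ (a ⊃ a)) = min(0.03, 1) = 0.03
  (¬b ⊃ (a ∧ (a ⊃ a))): min(1, 1 − 0.7 + 0.03) = 0.33
  ¬a: Łukasiewicz ¬ gives 1 − 0.03 = 0.97
  (¬a ∧ a) = min(0.97, 0.03) = 0.03
  ((¬b ⊃ (a ∧ (a ⊃ a))) ∧ (¬a ∧ a)) = min(0.33, 0.03) = 0.03
  ¬((¬b ⊃ (a ∧ (a ⊃ a))) ∧ (¬a ∧ a)): Łukasiewicz ¬ gives 1 − 0.03 = 0.97
  (b ∧ a) = min(0.3, 0.03) = 0.03
  (¬((¬b ⊃ (a ∧ (a ⊃ a))) ∧ (¬a ∧ a)) ⊃ (b ∧ a)): min(1, 1 − 0.97 + 0.03) = 0.06
  Łukasiewicz value = 0.06
Difference: 0.03 − 0.06 = -0.03

-0.03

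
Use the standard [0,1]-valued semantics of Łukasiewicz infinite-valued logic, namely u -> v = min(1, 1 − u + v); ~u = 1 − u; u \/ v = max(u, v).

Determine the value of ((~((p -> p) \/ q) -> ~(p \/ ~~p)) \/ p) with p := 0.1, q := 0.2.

(p -> p): min(1, 1 − 0.1 + 0.1) = 1
((p -> p) \/ q) = max(1, 0.2) = 1
~((p -> p) \/ q): Łukasiewicz ¬ gives 1 − 1 = 0
~p: Łukasiewicz ¬ gives 1 − 0.1 = 0.9
~~p: Łukasiewicz ¬ gives 1 − 0.9 = 0.1
(p \/ ~~p) = max(0.1, 0.1) = 0.1
~(p \/ ~~p): Łukasiewicz ¬ gives 1 − 0.1 = 0.9
(~((p -> p) \/ q) -> ~(p \/ ~~p)): min(1, 1 − 0 + 0.9) = 1
((~((p -> p) \/ q) -> ~(p \/ ~~p)) \/ p) = max(1, 0.1) = 1

1.00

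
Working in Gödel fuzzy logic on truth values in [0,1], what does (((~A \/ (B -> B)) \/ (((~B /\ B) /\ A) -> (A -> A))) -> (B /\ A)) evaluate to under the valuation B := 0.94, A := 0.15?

~A: Gödel ¬ of 0.15 = 0 (operand ≠ 0)
(B -> B): 0.94 ≤ 0.94, so result = 1
(~A \/ (B -> B)) = max(0, 1) = 1
~B: Gödel ¬ of 0.94 = 0 (operand ≠ 0)
(~B /\ B) = min(0, 0.94) = 0
((~B /\ B) /\ A) = min(0, 0.15) = 0
(A -> A): 0.15 ≤ 0.15, so result = 1
(((~B /\ B) /\ A) -> (A -> A)): 0 ≤ 1, so result = 1
((~A \/ (B -> B)) \/ (((~B /\ B) /\ A) -> (A -> A))) = max(1, 1) = 1
(B /\ A) = min(0.94, 0.15) = 0.15
(((~A \/ (B -> B)) \/ (((~B /\ B) /\ A) -> (A -> A))) -> (B /\ A)): 1 > 0.15, so result = 0.15

0.15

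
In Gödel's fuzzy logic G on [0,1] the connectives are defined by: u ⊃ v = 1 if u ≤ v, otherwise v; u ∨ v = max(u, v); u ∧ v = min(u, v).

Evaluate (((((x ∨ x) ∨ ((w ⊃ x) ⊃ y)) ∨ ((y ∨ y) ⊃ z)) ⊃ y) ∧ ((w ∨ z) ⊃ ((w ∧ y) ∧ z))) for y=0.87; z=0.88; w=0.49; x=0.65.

0.49

(x ∨ x) = max(0.65, 0.65) = 0.65
(w ⊃ x): 0.49 ≤ 0.65, so result = 1
((w ⊃ x) ⊃ y): 1 > 0.87, so result = 0.87
((x ∨ x) ∨ ((w ⊃ x) ⊃ y)) = max(0.65, 0.87) = 0.87
(y ∨ y) = max(0.87, 0.87) = 0.87
((y ∨ y) ⊃ z): 0.87 ≤ 0.88, so result = 1
(((x ∨ x) ∨ ((w ⊃ x) ⊃ y)) ∨ ((y ∨ y) ⊃ z)) = max(0.87, 1) = 1
((((x ∨ x) ∨ ((w ⊃ x) ⊃ y)) ∨ ((y ∨ y) ⊃ z)) ⊃ y): 1 > 0.87, so result = 0.87
(w ∨ z) = max(0.49, 0.88) = 0.88
(w ∧ y) = min(0.49, 0.87) = 0.49
((w ∧ y) ∧ z) = min(0.49, 0.88) = 0.49
((w ∨ z) ⊃ ((w ∧ y) ∧ z)): 0.88 > 0.49, so result = 0.49
(((((x ∨ x) ∨ ((w ⊃ x) ⊃ y)) ∨ ((y ∨ y) ⊃ z)) ⊃ y) ∧ ((w ∨ z) ⊃ ((w ∧ y) ∧ z))) = min(0.87, 0.49) = 0.49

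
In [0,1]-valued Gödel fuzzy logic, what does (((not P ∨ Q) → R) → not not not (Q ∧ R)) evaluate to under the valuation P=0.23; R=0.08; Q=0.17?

not P: Gödel ¬ of 0.23 = 0 (operand ≠ 0)
(not P ∨ Q) = max(0, 0.17) = 0.17
((not P ∨ Q) → R): 0.17 > 0.08, so result = 0.08
(Q ∧ R) = min(0.17, 0.08) = 0.08
not (Q ∧ R): Gödel ¬ of 0.08 = 0 (operand ≠ 0)
not not (Q ∧ R): Gödel ¬ of 0 = 1 (operand is 0)
not not not (Q ∧ R): Gödel ¬ of 1 = 0 (operand ≠ 0)
(((not P ∨ Q) → R) → not not not (Q ∧ R)): 0.08 > 0, so result = 0

0.00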